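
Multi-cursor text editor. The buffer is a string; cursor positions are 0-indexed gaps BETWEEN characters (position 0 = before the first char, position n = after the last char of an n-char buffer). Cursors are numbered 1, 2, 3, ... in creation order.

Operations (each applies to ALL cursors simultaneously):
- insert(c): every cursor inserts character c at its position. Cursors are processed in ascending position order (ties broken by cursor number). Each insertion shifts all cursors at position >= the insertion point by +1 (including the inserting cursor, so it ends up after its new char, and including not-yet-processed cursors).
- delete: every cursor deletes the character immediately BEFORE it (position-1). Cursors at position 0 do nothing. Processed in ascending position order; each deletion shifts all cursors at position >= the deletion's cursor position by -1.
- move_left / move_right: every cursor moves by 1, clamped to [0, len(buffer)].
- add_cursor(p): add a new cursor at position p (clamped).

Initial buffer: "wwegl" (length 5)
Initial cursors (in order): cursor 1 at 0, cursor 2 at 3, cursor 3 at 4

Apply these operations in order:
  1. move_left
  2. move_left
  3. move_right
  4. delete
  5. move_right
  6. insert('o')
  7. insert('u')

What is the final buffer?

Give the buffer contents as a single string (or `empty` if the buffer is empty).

After op 1 (move_left): buffer="wwegl" (len 5), cursors c1@0 c2@2 c3@3, authorship .....
After op 2 (move_left): buffer="wwegl" (len 5), cursors c1@0 c2@1 c3@2, authorship .....
After op 3 (move_right): buffer="wwegl" (len 5), cursors c1@1 c2@2 c3@3, authorship .....
After op 4 (delete): buffer="gl" (len 2), cursors c1@0 c2@0 c3@0, authorship ..
After op 5 (move_right): buffer="gl" (len 2), cursors c1@1 c2@1 c3@1, authorship ..
After op 6 (insert('o')): buffer="goool" (len 5), cursors c1@4 c2@4 c3@4, authorship .123.
After op 7 (insert('u')): buffer="gooouuul" (len 8), cursors c1@7 c2@7 c3@7, authorship .123123.

Answer: gooouuul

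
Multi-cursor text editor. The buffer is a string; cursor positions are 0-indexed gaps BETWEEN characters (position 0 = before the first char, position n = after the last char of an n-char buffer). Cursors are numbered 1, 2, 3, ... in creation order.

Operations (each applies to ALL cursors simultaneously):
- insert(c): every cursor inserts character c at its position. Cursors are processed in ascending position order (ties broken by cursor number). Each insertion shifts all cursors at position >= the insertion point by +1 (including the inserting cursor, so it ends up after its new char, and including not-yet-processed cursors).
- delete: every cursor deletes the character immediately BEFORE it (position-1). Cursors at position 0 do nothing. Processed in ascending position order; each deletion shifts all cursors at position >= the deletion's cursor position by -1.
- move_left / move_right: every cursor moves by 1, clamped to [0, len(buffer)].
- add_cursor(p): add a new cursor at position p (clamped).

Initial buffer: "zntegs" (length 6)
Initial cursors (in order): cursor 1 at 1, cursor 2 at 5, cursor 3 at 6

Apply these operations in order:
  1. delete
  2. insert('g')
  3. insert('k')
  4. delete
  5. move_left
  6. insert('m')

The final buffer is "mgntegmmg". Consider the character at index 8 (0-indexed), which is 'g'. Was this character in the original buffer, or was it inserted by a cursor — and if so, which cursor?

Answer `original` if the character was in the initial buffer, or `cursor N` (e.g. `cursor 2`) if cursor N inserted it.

Answer: cursor 3

Derivation:
After op 1 (delete): buffer="nte" (len 3), cursors c1@0 c2@3 c3@3, authorship ...
After op 2 (insert('g')): buffer="gntegg" (len 6), cursors c1@1 c2@6 c3@6, authorship 1...23
After op 3 (insert('k')): buffer="gknteggkk" (len 9), cursors c1@2 c2@9 c3@9, authorship 11...2323
After op 4 (delete): buffer="gntegg" (len 6), cursors c1@1 c2@6 c3@6, authorship 1...23
After op 5 (move_left): buffer="gntegg" (len 6), cursors c1@0 c2@5 c3@5, authorship 1...23
After op 6 (insert('m')): buffer="mgntegmmg" (len 9), cursors c1@1 c2@8 c3@8, authorship 11...2233
Authorship (.=original, N=cursor N): 1 1 . . . 2 2 3 3
Index 8: author = 3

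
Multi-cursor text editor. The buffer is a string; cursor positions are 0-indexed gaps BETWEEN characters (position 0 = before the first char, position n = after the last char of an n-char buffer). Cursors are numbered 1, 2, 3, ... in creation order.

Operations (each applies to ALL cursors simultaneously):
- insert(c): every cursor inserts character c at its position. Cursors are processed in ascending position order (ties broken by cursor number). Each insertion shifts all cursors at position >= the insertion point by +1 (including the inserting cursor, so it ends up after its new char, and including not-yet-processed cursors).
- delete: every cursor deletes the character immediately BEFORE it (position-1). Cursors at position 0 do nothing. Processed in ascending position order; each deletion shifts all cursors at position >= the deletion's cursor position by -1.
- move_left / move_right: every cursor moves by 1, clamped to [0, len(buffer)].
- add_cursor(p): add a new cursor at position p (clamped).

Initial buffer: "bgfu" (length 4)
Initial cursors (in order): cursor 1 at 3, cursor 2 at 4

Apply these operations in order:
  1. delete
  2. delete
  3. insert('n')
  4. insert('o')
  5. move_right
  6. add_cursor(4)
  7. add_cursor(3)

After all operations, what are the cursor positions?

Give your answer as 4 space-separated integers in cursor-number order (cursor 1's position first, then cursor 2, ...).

After op 1 (delete): buffer="bg" (len 2), cursors c1@2 c2@2, authorship ..
After op 2 (delete): buffer="" (len 0), cursors c1@0 c2@0, authorship 
After op 3 (insert('n')): buffer="nn" (len 2), cursors c1@2 c2@2, authorship 12
After op 4 (insert('o')): buffer="nnoo" (len 4), cursors c1@4 c2@4, authorship 1212
After op 5 (move_right): buffer="nnoo" (len 4), cursors c1@4 c2@4, authorship 1212
After op 6 (add_cursor(4)): buffer="nnoo" (len 4), cursors c1@4 c2@4 c3@4, authorship 1212
After op 7 (add_cursor(3)): buffer="nnoo" (len 4), cursors c4@3 c1@4 c2@4 c3@4, authorship 1212

Answer: 4 4 4 3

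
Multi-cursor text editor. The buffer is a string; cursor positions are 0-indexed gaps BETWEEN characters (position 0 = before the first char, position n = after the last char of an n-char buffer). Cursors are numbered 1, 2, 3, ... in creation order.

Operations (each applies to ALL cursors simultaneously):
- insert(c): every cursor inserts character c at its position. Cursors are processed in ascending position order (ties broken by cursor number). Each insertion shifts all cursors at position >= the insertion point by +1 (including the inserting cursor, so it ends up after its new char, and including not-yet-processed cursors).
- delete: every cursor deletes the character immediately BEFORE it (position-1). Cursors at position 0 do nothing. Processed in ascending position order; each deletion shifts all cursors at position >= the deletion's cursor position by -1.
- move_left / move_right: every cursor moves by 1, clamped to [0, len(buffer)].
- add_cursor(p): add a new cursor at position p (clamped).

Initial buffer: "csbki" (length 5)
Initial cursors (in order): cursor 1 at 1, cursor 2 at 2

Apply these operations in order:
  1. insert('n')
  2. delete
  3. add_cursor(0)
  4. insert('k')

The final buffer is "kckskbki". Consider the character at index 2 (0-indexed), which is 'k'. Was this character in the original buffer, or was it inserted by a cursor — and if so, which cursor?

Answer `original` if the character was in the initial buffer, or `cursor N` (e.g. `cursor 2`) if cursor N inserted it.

After op 1 (insert('n')): buffer="cnsnbki" (len 7), cursors c1@2 c2@4, authorship .1.2...
After op 2 (delete): buffer="csbki" (len 5), cursors c1@1 c2@2, authorship .....
After op 3 (add_cursor(0)): buffer="csbki" (len 5), cursors c3@0 c1@1 c2@2, authorship .....
After op 4 (insert('k')): buffer="kckskbki" (len 8), cursors c3@1 c1@3 c2@5, authorship 3.1.2...
Authorship (.=original, N=cursor N): 3 . 1 . 2 . . .
Index 2: author = 1

Answer: cursor 1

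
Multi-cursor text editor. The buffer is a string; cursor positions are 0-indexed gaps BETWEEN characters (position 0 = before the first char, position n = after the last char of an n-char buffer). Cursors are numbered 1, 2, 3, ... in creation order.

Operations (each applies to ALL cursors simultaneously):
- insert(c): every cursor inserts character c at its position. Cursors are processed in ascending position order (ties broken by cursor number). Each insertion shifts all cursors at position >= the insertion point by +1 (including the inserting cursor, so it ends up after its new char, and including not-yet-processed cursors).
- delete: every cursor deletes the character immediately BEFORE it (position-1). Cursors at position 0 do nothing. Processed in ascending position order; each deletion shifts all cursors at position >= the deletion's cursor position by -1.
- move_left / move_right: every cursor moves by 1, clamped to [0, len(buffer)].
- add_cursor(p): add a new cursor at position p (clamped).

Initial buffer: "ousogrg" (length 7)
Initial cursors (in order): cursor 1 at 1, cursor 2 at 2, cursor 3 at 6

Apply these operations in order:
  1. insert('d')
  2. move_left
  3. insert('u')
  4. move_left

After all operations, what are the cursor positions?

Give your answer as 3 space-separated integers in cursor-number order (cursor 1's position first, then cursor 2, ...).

After op 1 (insert('d')): buffer="odudsogrdg" (len 10), cursors c1@2 c2@4 c3@9, authorship .1.2....3.
After op 2 (move_left): buffer="odudsogrdg" (len 10), cursors c1@1 c2@3 c3@8, authorship .1.2....3.
After op 3 (insert('u')): buffer="ouduudsogrudg" (len 13), cursors c1@2 c2@5 c3@11, authorship .11.22....33.
After op 4 (move_left): buffer="ouduudsogrudg" (len 13), cursors c1@1 c2@4 c3@10, authorship .11.22....33.

Answer: 1 4 10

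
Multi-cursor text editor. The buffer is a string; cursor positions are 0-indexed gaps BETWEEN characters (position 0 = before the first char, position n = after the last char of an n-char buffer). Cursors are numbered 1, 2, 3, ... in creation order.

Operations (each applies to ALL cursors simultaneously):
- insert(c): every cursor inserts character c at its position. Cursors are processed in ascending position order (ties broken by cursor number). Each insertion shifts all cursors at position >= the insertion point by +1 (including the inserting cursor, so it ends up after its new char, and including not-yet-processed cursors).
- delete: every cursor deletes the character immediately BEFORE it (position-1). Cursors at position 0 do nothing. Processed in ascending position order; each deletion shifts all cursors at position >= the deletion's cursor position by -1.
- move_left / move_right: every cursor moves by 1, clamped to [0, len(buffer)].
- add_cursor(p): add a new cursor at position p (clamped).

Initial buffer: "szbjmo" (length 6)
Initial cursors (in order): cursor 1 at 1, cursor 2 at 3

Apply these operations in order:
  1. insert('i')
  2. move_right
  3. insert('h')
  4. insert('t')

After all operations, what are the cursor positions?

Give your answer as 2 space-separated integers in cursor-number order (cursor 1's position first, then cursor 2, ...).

Answer: 5 10

Derivation:
After op 1 (insert('i')): buffer="sizbijmo" (len 8), cursors c1@2 c2@5, authorship .1..2...
After op 2 (move_right): buffer="sizbijmo" (len 8), cursors c1@3 c2@6, authorship .1..2...
After op 3 (insert('h')): buffer="sizhbijhmo" (len 10), cursors c1@4 c2@8, authorship .1.1.2.2..
After op 4 (insert('t')): buffer="sizhtbijhtmo" (len 12), cursors c1@5 c2@10, authorship .1.11.2.22..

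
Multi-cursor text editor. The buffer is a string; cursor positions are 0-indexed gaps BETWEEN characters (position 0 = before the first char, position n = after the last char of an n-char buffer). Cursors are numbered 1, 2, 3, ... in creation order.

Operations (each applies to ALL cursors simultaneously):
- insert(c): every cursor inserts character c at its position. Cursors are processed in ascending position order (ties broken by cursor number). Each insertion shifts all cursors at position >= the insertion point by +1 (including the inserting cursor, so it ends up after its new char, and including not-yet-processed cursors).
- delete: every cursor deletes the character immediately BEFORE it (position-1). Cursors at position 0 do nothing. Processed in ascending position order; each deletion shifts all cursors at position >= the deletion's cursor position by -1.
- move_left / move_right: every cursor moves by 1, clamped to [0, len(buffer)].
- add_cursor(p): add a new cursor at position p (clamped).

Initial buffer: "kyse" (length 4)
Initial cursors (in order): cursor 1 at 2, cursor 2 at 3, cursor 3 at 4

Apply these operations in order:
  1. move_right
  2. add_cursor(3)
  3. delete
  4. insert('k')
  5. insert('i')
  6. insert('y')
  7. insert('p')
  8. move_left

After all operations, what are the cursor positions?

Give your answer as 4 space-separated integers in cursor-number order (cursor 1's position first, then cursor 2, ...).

After op 1 (move_right): buffer="kyse" (len 4), cursors c1@3 c2@4 c3@4, authorship ....
After op 2 (add_cursor(3)): buffer="kyse" (len 4), cursors c1@3 c4@3 c2@4 c3@4, authorship ....
After op 3 (delete): buffer="" (len 0), cursors c1@0 c2@0 c3@0 c4@0, authorship 
After op 4 (insert('k')): buffer="kkkk" (len 4), cursors c1@4 c2@4 c3@4 c4@4, authorship 1234
After op 5 (insert('i')): buffer="kkkkiiii" (len 8), cursors c1@8 c2@8 c3@8 c4@8, authorship 12341234
After op 6 (insert('y')): buffer="kkkkiiiiyyyy" (len 12), cursors c1@12 c2@12 c3@12 c4@12, authorship 123412341234
After op 7 (insert('p')): buffer="kkkkiiiiyyyypppp" (len 16), cursors c1@16 c2@16 c3@16 c4@16, authorship 1234123412341234
After op 8 (move_left): buffer="kkkkiiiiyyyypppp" (len 16), cursors c1@15 c2@15 c3@15 c4@15, authorship 1234123412341234

Answer: 15 15 15 15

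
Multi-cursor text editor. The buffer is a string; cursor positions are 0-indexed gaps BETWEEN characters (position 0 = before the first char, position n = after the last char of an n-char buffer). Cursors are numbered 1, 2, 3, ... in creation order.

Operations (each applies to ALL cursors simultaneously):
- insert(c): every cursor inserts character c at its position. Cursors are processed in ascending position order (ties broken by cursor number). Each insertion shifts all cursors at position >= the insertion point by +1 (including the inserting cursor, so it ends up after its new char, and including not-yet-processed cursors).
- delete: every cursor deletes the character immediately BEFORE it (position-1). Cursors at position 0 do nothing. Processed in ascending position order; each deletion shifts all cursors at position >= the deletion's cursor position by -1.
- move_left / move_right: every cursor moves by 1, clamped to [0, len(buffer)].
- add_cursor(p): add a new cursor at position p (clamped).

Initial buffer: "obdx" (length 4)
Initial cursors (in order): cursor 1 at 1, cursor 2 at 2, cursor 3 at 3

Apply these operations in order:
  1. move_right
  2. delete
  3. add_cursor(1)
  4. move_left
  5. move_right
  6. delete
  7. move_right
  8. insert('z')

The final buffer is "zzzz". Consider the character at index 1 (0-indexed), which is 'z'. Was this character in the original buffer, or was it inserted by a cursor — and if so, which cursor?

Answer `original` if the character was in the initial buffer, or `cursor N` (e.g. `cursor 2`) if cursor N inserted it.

After op 1 (move_right): buffer="obdx" (len 4), cursors c1@2 c2@3 c3@4, authorship ....
After op 2 (delete): buffer="o" (len 1), cursors c1@1 c2@1 c3@1, authorship .
After op 3 (add_cursor(1)): buffer="o" (len 1), cursors c1@1 c2@1 c3@1 c4@1, authorship .
After op 4 (move_left): buffer="o" (len 1), cursors c1@0 c2@0 c3@0 c4@0, authorship .
After op 5 (move_right): buffer="o" (len 1), cursors c1@1 c2@1 c3@1 c4@1, authorship .
After op 6 (delete): buffer="" (len 0), cursors c1@0 c2@0 c3@0 c4@0, authorship 
After op 7 (move_right): buffer="" (len 0), cursors c1@0 c2@0 c3@0 c4@0, authorship 
After op 8 (insert('z')): buffer="zzzz" (len 4), cursors c1@4 c2@4 c3@4 c4@4, authorship 1234
Authorship (.=original, N=cursor N): 1 2 3 4
Index 1: author = 2

Answer: cursor 2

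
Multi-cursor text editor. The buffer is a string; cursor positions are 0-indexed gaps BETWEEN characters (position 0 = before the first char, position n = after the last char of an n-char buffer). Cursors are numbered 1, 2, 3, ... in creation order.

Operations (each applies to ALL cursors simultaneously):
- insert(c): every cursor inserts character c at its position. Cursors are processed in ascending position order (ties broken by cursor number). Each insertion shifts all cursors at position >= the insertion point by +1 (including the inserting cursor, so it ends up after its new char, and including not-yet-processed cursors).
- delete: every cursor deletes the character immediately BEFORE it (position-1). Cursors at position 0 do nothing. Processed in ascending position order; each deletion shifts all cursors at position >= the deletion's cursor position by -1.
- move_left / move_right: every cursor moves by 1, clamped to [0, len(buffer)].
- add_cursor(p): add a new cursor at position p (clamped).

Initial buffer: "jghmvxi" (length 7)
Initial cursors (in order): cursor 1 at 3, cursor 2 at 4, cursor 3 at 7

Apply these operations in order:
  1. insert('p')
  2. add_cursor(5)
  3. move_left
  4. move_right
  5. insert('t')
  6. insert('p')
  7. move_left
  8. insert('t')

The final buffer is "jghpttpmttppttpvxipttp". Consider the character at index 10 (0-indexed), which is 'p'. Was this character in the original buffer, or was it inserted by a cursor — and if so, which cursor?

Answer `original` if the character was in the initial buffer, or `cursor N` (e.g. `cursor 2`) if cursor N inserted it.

Answer: cursor 4

Derivation:
After op 1 (insert('p')): buffer="jghpmpvxip" (len 10), cursors c1@4 c2@6 c3@10, authorship ...1.2...3
After op 2 (add_cursor(5)): buffer="jghpmpvxip" (len 10), cursors c1@4 c4@5 c2@6 c3@10, authorship ...1.2...3
After op 3 (move_left): buffer="jghpmpvxip" (len 10), cursors c1@3 c4@4 c2@5 c3@9, authorship ...1.2...3
After op 4 (move_right): buffer="jghpmpvxip" (len 10), cursors c1@4 c4@5 c2@6 c3@10, authorship ...1.2...3
After op 5 (insert('t')): buffer="jghptmtptvxipt" (len 14), cursors c1@5 c4@7 c2@9 c3@14, authorship ...11.422...33
After op 6 (insert('p')): buffer="jghptpmtpptpvxiptp" (len 18), cursors c1@6 c4@9 c2@12 c3@18, authorship ...111.44222...333
After op 7 (move_left): buffer="jghptpmtpptpvxiptp" (len 18), cursors c1@5 c4@8 c2@11 c3@17, authorship ...111.44222...333
After op 8 (insert('t')): buffer="jghpttpmttppttpvxipttp" (len 22), cursors c1@6 c4@10 c2@14 c3@21, authorship ...1111.4442222...3333
Authorship (.=original, N=cursor N): . . . 1 1 1 1 . 4 4 4 2 2 2 2 . . . 3 3 3 3
Index 10: author = 4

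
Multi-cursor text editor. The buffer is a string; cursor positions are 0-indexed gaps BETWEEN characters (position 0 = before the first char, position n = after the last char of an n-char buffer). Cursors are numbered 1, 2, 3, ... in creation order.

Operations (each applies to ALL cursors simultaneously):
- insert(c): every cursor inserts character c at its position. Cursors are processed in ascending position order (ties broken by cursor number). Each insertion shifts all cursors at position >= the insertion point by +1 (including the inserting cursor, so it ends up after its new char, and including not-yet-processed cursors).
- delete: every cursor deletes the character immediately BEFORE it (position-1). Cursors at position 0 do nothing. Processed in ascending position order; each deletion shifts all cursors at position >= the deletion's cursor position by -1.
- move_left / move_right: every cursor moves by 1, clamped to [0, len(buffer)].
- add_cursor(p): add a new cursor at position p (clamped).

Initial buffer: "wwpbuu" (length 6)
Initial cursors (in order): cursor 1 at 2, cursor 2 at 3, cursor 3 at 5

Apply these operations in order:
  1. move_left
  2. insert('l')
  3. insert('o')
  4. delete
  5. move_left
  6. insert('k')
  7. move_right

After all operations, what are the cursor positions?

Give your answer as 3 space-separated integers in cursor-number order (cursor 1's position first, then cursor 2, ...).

Answer: 3 6 10

Derivation:
After op 1 (move_left): buffer="wwpbuu" (len 6), cursors c1@1 c2@2 c3@4, authorship ......
After op 2 (insert('l')): buffer="wlwlpbluu" (len 9), cursors c1@2 c2@4 c3@7, authorship .1.2..3..
After op 3 (insert('o')): buffer="wlowlopblouu" (len 12), cursors c1@3 c2@6 c3@10, authorship .11.22..33..
After op 4 (delete): buffer="wlwlpbluu" (len 9), cursors c1@2 c2@4 c3@7, authorship .1.2..3..
After op 5 (move_left): buffer="wlwlpbluu" (len 9), cursors c1@1 c2@3 c3@6, authorship .1.2..3..
After op 6 (insert('k')): buffer="wklwklpbkluu" (len 12), cursors c1@2 c2@5 c3@9, authorship .11.22..33..
After op 7 (move_right): buffer="wklwklpbkluu" (len 12), cursors c1@3 c2@6 c3@10, authorship .11.22..33..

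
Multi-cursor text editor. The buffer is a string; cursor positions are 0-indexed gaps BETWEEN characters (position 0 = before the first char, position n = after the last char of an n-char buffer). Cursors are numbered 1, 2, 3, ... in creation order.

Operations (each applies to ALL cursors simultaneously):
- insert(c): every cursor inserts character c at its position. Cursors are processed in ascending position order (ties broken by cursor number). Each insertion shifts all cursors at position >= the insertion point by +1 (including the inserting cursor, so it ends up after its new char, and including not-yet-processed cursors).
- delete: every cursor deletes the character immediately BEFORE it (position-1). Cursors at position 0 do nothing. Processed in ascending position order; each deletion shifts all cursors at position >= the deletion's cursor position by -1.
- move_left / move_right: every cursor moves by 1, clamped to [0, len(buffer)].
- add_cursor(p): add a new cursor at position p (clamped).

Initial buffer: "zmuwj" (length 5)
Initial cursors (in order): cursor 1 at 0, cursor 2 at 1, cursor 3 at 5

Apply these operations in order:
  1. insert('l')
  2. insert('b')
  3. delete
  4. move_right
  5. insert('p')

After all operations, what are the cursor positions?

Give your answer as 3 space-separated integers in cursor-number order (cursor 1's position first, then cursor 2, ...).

Answer: 3 6 11

Derivation:
After op 1 (insert('l')): buffer="lzlmuwjl" (len 8), cursors c1@1 c2@3 c3@8, authorship 1.2....3
After op 2 (insert('b')): buffer="lbzlbmuwjlb" (len 11), cursors c1@2 c2@5 c3@11, authorship 11.22....33
After op 3 (delete): buffer="lzlmuwjl" (len 8), cursors c1@1 c2@3 c3@8, authorship 1.2....3
After op 4 (move_right): buffer="lzlmuwjl" (len 8), cursors c1@2 c2@4 c3@8, authorship 1.2....3
After op 5 (insert('p')): buffer="lzplmpuwjlp" (len 11), cursors c1@3 c2@6 c3@11, authorship 1.12.2...33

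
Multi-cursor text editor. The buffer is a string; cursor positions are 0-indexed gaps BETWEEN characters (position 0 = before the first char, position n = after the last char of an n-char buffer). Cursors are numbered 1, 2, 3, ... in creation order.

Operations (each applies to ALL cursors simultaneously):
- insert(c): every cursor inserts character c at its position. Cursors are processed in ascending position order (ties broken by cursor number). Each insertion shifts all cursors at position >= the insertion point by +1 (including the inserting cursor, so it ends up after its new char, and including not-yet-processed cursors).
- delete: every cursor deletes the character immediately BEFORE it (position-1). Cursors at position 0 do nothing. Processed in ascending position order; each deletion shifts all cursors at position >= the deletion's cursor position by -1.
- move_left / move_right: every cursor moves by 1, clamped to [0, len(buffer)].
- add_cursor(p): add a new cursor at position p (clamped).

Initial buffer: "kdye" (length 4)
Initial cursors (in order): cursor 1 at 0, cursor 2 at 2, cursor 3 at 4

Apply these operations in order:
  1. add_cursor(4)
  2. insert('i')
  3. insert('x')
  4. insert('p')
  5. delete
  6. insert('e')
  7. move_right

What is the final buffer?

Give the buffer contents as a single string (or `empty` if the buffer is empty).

After op 1 (add_cursor(4)): buffer="kdye" (len 4), cursors c1@0 c2@2 c3@4 c4@4, authorship ....
After op 2 (insert('i')): buffer="ikdiyeii" (len 8), cursors c1@1 c2@4 c3@8 c4@8, authorship 1..2..34
After op 3 (insert('x')): buffer="ixkdixyeiixx" (len 12), cursors c1@2 c2@6 c3@12 c4@12, authorship 11..22..3434
After op 4 (insert('p')): buffer="ixpkdixpyeiixxpp" (len 16), cursors c1@3 c2@8 c3@16 c4@16, authorship 111..222..343434
After op 5 (delete): buffer="ixkdixyeiixx" (len 12), cursors c1@2 c2@6 c3@12 c4@12, authorship 11..22..3434
After op 6 (insert('e')): buffer="ixekdixeyeiixxee" (len 16), cursors c1@3 c2@8 c3@16 c4@16, authorship 111..222..343434
After op 7 (move_right): buffer="ixekdixeyeiixxee" (len 16), cursors c1@4 c2@9 c3@16 c4@16, authorship 111..222..343434

Answer: ixekdixeyeiixxee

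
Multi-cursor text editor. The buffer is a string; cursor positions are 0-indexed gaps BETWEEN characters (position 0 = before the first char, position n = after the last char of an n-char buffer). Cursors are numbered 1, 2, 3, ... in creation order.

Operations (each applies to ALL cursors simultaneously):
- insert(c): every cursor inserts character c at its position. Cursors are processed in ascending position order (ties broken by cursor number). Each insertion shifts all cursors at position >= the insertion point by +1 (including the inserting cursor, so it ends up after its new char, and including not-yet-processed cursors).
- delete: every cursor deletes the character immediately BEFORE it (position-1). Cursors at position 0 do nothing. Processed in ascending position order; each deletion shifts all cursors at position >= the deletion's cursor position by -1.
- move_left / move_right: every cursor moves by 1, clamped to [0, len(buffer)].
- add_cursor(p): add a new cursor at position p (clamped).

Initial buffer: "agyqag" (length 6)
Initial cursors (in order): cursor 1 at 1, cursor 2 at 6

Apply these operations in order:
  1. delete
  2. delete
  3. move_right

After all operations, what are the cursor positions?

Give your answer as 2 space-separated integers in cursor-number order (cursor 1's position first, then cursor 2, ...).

After op 1 (delete): buffer="gyqa" (len 4), cursors c1@0 c2@4, authorship ....
After op 2 (delete): buffer="gyq" (len 3), cursors c1@0 c2@3, authorship ...
After op 3 (move_right): buffer="gyq" (len 3), cursors c1@1 c2@3, authorship ...

Answer: 1 3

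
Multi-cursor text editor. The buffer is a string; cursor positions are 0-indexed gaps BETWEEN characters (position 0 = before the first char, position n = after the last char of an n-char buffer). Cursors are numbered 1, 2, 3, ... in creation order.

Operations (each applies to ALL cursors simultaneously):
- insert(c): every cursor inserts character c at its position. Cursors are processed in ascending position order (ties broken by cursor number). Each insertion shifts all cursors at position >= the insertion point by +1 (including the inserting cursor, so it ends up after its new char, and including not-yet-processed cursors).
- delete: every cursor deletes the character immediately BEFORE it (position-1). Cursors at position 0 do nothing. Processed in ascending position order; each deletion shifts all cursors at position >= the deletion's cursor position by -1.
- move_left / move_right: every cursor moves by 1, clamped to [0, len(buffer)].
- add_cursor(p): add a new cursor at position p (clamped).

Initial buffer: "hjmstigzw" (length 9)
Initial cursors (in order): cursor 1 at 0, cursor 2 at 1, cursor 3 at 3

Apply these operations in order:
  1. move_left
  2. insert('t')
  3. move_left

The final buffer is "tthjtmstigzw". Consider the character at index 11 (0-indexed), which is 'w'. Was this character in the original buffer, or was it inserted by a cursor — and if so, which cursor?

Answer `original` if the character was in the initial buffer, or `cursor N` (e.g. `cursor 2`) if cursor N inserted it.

Answer: original

Derivation:
After op 1 (move_left): buffer="hjmstigzw" (len 9), cursors c1@0 c2@0 c3@2, authorship .........
After op 2 (insert('t')): buffer="tthjtmstigzw" (len 12), cursors c1@2 c2@2 c3@5, authorship 12..3.......
After op 3 (move_left): buffer="tthjtmstigzw" (len 12), cursors c1@1 c2@1 c3@4, authorship 12..3.......
Authorship (.=original, N=cursor N): 1 2 . . 3 . . . . . . .
Index 11: author = original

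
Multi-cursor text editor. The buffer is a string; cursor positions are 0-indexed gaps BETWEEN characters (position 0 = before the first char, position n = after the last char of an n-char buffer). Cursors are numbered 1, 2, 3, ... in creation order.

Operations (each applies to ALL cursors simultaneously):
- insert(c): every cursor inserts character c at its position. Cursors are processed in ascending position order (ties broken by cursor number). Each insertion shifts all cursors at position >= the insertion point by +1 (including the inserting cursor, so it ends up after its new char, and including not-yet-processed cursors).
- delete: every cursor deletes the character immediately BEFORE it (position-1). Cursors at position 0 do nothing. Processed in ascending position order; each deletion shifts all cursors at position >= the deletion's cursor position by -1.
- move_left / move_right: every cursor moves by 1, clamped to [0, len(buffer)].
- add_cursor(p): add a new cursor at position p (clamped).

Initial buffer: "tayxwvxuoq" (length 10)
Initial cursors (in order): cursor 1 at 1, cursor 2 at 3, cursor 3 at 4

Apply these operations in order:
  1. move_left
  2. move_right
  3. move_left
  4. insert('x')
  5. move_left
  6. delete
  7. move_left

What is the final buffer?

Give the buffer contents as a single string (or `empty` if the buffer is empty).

Answer: xtxxxwvxuoq

Derivation:
After op 1 (move_left): buffer="tayxwvxuoq" (len 10), cursors c1@0 c2@2 c3@3, authorship ..........
After op 2 (move_right): buffer="tayxwvxuoq" (len 10), cursors c1@1 c2@3 c3@4, authorship ..........
After op 3 (move_left): buffer="tayxwvxuoq" (len 10), cursors c1@0 c2@2 c3@3, authorship ..........
After op 4 (insert('x')): buffer="xtaxyxxwvxuoq" (len 13), cursors c1@1 c2@4 c3@6, authorship 1..2.3.......
After op 5 (move_left): buffer="xtaxyxxwvxuoq" (len 13), cursors c1@0 c2@3 c3@5, authorship 1..2.3.......
After op 6 (delete): buffer="xtxxxwvxuoq" (len 11), cursors c1@0 c2@2 c3@3, authorship 1.23.......
After op 7 (move_left): buffer="xtxxxwvxuoq" (len 11), cursors c1@0 c2@1 c3@2, authorship 1.23.......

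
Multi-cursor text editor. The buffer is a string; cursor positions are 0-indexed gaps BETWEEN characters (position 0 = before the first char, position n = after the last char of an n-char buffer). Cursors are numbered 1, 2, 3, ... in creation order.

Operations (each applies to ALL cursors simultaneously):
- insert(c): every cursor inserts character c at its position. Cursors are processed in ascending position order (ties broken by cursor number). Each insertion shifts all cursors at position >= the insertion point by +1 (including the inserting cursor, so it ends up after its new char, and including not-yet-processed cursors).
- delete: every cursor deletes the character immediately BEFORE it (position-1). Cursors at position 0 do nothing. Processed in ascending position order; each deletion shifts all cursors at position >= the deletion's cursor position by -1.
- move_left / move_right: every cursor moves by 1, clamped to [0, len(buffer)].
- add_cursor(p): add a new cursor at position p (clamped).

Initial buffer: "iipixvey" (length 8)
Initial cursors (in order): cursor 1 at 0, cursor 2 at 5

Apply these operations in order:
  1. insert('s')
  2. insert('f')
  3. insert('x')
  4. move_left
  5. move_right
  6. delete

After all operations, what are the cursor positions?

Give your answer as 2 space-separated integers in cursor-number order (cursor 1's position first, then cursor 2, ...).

After op 1 (insert('s')): buffer="siipixsvey" (len 10), cursors c1@1 c2@7, authorship 1.....2...
After op 2 (insert('f')): buffer="sfiipixsfvey" (len 12), cursors c1@2 c2@9, authorship 11.....22...
After op 3 (insert('x')): buffer="sfxiipixsfxvey" (len 14), cursors c1@3 c2@11, authorship 111.....222...
After op 4 (move_left): buffer="sfxiipixsfxvey" (len 14), cursors c1@2 c2@10, authorship 111.....222...
After op 5 (move_right): buffer="sfxiipixsfxvey" (len 14), cursors c1@3 c2@11, authorship 111.....222...
After op 6 (delete): buffer="sfiipixsfvey" (len 12), cursors c1@2 c2@9, authorship 11.....22...

Answer: 2 9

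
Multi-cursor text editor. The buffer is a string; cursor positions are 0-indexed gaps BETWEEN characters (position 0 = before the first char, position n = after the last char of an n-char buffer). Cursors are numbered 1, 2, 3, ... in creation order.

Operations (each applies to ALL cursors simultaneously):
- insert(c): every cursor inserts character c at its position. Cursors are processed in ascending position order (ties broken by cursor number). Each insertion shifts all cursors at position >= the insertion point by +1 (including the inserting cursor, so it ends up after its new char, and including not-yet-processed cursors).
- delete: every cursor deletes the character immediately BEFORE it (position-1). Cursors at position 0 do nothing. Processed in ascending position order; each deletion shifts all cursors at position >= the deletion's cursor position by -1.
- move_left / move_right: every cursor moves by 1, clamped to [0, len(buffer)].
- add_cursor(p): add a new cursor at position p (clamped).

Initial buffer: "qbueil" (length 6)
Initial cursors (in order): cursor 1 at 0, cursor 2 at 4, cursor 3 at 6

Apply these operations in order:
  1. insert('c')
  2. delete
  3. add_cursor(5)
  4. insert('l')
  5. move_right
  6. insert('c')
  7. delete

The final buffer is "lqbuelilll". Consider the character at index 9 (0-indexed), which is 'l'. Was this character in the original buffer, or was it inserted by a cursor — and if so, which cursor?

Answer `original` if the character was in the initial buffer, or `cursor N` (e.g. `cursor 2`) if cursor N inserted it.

Answer: cursor 3

Derivation:
After op 1 (insert('c')): buffer="cqbuecilc" (len 9), cursors c1@1 c2@6 c3@9, authorship 1....2..3
After op 2 (delete): buffer="qbueil" (len 6), cursors c1@0 c2@4 c3@6, authorship ......
After op 3 (add_cursor(5)): buffer="qbueil" (len 6), cursors c1@0 c2@4 c4@5 c3@6, authorship ......
After op 4 (insert('l')): buffer="lqbuelilll" (len 10), cursors c1@1 c2@6 c4@8 c3@10, authorship 1....2.4.3
After op 5 (move_right): buffer="lqbuelilll" (len 10), cursors c1@2 c2@7 c4@9 c3@10, authorship 1....2.4.3
After op 6 (insert('c')): buffer="lqcbuelicllclc" (len 14), cursors c1@3 c2@9 c4@12 c3@14, authorship 1.1...2.24.433
After op 7 (delete): buffer="lqbuelilll" (len 10), cursors c1@2 c2@7 c4@9 c3@10, authorship 1....2.4.3
Authorship (.=original, N=cursor N): 1 . . . . 2 . 4 . 3
Index 9: author = 3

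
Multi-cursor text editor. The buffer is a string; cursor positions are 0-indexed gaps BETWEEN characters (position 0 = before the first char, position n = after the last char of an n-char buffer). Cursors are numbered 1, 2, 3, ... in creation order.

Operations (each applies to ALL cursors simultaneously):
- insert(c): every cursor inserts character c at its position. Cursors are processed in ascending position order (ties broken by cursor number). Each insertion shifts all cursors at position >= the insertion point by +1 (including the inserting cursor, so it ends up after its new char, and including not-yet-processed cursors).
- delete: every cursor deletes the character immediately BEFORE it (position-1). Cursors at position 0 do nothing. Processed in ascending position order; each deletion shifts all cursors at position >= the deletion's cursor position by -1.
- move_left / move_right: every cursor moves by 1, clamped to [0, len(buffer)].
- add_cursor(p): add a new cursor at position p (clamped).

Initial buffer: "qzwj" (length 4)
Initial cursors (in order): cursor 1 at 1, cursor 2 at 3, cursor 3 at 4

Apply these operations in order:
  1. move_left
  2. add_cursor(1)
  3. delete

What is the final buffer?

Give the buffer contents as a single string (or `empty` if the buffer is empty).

Answer: j

Derivation:
After op 1 (move_left): buffer="qzwj" (len 4), cursors c1@0 c2@2 c3@3, authorship ....
After op 2 (add_cursor(1)): buffer="qzwj" (len 4), cursors c1@0 c4@1 c2@2 c3@3, authorship ....
After op 3 (delete): buffer="j" (len 1), cursors c1@0 c2@0 c3@0 c4@0, authorship .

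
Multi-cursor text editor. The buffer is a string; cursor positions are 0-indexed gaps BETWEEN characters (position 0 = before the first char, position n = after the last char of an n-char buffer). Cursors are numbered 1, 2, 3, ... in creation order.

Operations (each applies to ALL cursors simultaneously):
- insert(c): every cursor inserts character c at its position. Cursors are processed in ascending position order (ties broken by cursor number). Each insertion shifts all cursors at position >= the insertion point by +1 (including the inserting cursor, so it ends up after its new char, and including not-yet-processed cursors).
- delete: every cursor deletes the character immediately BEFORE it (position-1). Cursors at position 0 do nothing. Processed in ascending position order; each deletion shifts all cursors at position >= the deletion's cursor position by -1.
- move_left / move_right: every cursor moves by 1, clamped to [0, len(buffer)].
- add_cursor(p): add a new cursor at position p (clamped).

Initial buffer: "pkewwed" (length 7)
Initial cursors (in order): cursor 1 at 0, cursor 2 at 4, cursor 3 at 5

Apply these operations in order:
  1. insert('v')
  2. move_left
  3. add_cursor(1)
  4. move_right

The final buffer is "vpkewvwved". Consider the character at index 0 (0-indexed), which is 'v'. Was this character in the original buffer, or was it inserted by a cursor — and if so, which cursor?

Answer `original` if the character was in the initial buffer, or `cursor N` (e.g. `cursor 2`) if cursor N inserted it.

After op 1 (insert('v')): buffer="vpkewvwved" (len 10), cursors c1@1 c2@6 c3@8, authorship 1....2.3..
After op 2 (move_left): buffer="vpkewvwved" (len 10), cursors c1@0 c2@5 c3@7, authorship 1....2.3..
After op 3 (add_cursor(1)): buffer="vpkewvwved" (len 10), cursors c1@0 c4@1 c2@5 c3@7, authorship 1....2.3..
After op 4 (move_right): buffer="vpkewvwved" (len 10), cursors c1@1 c4@2 c2@6 c3@8, authorship 1....2.3..
Authorship (.=original, N=cursor N): 1 . . . . 2 . 3 . .
Index 0: author = 1

Answer: cursor 1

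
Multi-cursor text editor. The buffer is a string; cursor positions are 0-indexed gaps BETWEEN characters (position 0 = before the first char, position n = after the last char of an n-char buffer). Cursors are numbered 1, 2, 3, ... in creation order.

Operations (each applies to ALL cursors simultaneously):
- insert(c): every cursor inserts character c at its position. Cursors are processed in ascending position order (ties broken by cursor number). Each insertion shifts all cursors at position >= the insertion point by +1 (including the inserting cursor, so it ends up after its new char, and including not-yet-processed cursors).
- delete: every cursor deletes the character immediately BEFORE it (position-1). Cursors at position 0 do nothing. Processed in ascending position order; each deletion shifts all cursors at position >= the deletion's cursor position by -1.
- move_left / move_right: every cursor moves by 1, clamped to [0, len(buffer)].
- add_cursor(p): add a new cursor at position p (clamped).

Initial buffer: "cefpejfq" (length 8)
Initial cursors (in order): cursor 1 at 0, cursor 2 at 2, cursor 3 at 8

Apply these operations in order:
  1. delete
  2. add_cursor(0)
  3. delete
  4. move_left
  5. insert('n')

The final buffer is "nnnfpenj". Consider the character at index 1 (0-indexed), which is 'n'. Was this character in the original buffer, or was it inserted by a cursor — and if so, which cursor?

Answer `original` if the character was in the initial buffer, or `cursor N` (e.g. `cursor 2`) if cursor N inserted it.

Answer: cursor 2

Derivation:
After op 1 (delete): buffer="cfpejf" (len 6), cursors c1@0 c2@1 c3@6, authorship ......
After op 2 (add_cursor(0)): buffer="cfpejf" (len 6), cursors c1@0 c4@0 c2@1 c3@6, authorship ......
After op 3 (delete): buffer="fpej" (len 4), cursors c1@0 c2@0 c4@0 c3@4, authorship ....
After op 4 (move_left): buffer="fpej" (len 4), cursors c1@0 c2@0 c4@0 c3@3, authorship ....
After op 5 (insert('n')): buffer="nnnfpenj" (len 8), cursors c1@3 c2@3 c4@3 c3@7, authorship 124...3.
Authorship (.=original, N=cursor N): 1 2 4 . . . 3 .
Index 1: author = 2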